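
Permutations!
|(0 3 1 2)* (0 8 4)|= |(0 3 1 2 8 4)|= 6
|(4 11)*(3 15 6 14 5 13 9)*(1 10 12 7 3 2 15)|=|(1 10 12 7 3)(2 15 6 14 5 13 9)(4 11)|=70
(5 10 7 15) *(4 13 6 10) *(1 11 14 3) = (1 11 14 3)(4 13 6 10 7 15 5) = [0, 11, 2, 1, 13, 4, 10, 15, 8, 9, 7, 14, 12, 6, 3, 5]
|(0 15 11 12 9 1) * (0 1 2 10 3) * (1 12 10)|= 20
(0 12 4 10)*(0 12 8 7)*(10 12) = (0 8 7)(4 12) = [8, 1, 2, 3, 12, 5, 6, 0, 7, 9, 10, 11, 4]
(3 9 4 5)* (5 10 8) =[0, 1, 2, 9, 10, 3, 6, 7, 5, 4, 8] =(3 9 4 10 8 5)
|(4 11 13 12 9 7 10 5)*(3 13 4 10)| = 10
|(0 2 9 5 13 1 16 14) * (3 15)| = 8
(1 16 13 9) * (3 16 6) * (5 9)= [0, 6, 2, 16, 4, 9, 3, 7, 8, 1, 10, 11, 12, 5, 14, 15, 13]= (1 6 3 16 13 5 9)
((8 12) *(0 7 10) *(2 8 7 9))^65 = ((0 9 2 8 12 7 10))^65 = (0 2 12 10 9 8 7)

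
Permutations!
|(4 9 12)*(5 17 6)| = 3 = |(4 9 12)(5 17 6)|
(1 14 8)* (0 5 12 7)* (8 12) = (0 5 8 1 14 12 7) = [5, 14, 2, 3, 4, 8, 6, 0, 1, 9, 10, 11, 7, 13, 12]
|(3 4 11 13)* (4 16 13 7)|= |(3 16 13)(4 11 7)|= 3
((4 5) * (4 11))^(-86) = (4 5 11)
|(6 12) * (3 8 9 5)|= |(3 8 9 5)(6 12)|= 4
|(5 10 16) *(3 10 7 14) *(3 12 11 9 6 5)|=|(3 10 16)(5 7 14 12 11 9 6)|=21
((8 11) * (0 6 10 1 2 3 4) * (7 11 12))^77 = ((0 6 10 1 2 3 4)(7 11 8 12))^77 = (7 11 8 12)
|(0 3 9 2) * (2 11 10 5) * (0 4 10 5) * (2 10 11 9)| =7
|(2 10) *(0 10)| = 3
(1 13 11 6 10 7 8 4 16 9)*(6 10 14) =(1 13 11 10 7 8 4 16 9)(6 14) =[0, 13, 2, 3, 16, 5, 14, 8, 4, 1, 7, 10, 12, 11, 6, 15, 9]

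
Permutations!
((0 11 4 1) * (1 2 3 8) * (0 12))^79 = ((0 11 4 2 3 8 1 12))^79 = (0 12 1 8 3 2 4 11)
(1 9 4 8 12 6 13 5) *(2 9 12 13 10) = [0, 12, 9, 3, 8, 1, 10, 7, 13, 4, 2, 11, 6, 5] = (1 12 6 10 2 9 4 8 13 5)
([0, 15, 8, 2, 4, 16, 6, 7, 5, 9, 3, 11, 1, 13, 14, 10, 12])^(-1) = (1 12 16 5 8 2 3 10 15)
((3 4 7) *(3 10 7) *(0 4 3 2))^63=(7 10)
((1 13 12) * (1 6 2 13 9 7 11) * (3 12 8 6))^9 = ((1 9 7 11)(2 13 8 6)(3 12))^9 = (1 9 7 11)(2 13 8 6)(3 12)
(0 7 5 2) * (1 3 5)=(0 7 1 3 5 2)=[7, 3, 0, 5, 4, 2, 6, 1]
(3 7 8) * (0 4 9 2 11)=[4, 1, 11, 7, 9, 5, 6, 8, 3, 2, 10, 0]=(0 4 9 2 11)(3 7 8)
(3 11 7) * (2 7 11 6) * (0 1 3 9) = (11)(0 1 3 6 2 7 9) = [1, 3, 7, 6, 4, 5, 2, 9, 8, 0, 10, 11]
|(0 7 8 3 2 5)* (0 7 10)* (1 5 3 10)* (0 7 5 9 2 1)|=12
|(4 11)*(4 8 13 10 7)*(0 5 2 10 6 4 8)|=|(0 5 2 10 7 8 13 6 4 11)|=10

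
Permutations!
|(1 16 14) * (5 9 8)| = |(1 16 14)(5 9 8)| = 3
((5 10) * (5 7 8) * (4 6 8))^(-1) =(4 7 10 5 8 6)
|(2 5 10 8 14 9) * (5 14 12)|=12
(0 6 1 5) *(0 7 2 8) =(0 6 1 5 7 2 8) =[6, 5, 8, 3, 4, 7, 1, 2, 0]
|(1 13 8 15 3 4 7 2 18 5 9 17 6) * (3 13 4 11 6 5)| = |(1 4 7 2 18 3 11 6)(5 9 17)(8 15 13)| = 24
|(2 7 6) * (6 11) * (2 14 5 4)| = 7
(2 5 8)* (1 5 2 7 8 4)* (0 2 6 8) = (0 2 6 8 7)(1 5 4) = [2, 5, 6, 3, 1, 4, 8, 0, 7]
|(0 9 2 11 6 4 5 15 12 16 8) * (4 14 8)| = 35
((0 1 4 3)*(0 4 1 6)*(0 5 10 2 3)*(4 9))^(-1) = (0 4 9 3 2 10 5 6)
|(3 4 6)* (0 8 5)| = |(0 8 5)(3 4 6)| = 3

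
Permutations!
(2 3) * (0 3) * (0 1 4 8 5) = (0 3 2 1 4 8 5) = [3, 4, 1, 2, 8, 0, 6, 7, 5]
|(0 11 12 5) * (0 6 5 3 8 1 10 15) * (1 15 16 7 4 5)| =|(0 11 12 3 8 15)(1 10 16 7 4 5 6)| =42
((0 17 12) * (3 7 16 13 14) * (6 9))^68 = ((0 17 12)(3 7 16 13 14)(6 9))^68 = (0 12 17)(3 13 7 14 16)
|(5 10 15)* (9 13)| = 6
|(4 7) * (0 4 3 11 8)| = 6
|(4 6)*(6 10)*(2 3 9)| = |(2 3 9)(4 10 6)| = 3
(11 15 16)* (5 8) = (5 8)(11 15 16) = [0, 1, 2, 3, 4, 8, 6, 7, 5, 9, 10, 15, 12, 13, 14, 16, 11]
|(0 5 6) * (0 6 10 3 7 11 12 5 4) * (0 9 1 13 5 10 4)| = |(1 13 5 4 9)(3 7 11 12 10)| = 5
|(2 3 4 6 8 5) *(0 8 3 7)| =15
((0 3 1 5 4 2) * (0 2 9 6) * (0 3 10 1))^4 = ((0 10 1 5 4 9 6 3))^4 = (0 4)(1 6)(3 5)(9 10)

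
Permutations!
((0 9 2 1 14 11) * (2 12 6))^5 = (0 1 12 11 2 9 14 6)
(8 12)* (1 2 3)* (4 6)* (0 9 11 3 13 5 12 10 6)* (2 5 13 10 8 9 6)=(13)(0 6 4)(1 5 12 9 11 3)(2 10)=[6, 5, 10, 1, 0, 12, 4, 7, 8, 11, 2, 3, 9, 13]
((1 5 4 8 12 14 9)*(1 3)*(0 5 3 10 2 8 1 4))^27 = ((0 5)(1 3 4)(2 8 12 14 9 10))^27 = (0 5)(2 14)(8 9)(10 12)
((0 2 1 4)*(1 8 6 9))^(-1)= (0 4 1 9 6 8 2)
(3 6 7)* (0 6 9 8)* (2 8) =(0 6 7 3 9 2 8) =[6, 1, 8, 9, 4, 5, 7, 3, 0, 2]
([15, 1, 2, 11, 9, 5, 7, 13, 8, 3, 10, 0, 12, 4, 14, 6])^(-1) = (0 11 3 9 4 13 7 6 15)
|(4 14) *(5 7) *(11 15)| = 2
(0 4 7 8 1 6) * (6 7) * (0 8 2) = (0 4 6 8 1 7 2) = [4, 7, 0, 3, 6, 5, 8, 2, 1]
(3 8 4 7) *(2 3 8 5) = (2 3 5)(4 7 8) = [0, 1, 3, 5, 7, 2, 6, 8, 4]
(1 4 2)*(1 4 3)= [0, 3, 4, 1, 2]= (1 3)(2 4)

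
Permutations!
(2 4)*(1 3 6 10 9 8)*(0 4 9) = (0 4 2 9 8 1 3 6 10) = [4, 3, 9, 6, 2, 5, 10, 7, 1, 8, 0]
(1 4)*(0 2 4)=[2, 0, 4, 3, 1]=(0 2 4 1)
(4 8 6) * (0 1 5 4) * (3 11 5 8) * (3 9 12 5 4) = [1, 8, 2, 11, 9, 3, 0, 7, 6, 12, 10, 4, 5] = (0 1 8 6)(3 11 4 9 12 5)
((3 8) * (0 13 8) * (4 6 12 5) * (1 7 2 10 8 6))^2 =(0 6 5 1 2 8)(3 13 12 4 7 10) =((0 13 6 12 5 4 1 7 2 10 8 3))^2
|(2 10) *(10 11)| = 3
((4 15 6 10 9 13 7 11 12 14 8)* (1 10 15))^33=(1 13 12 4 9 11 8 10 7 14)(6 15)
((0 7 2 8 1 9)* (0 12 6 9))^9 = ((0 7 2 8 1)(6 9 12))^9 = (12)(0 1 8 2 7)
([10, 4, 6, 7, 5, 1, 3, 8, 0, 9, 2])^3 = [6, 1, 7, 0, 4, 5, 8, 10, 2, 9, 3]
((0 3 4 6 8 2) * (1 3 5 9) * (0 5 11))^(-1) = (0 11)(1 9 5 2 8 6 4 3)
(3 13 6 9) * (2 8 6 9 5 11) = [0, 1, 8, 13, 4, 11, 5, 7, 6, 3, 10, 2, 12, 9] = (2 8 6 5 11)(3 13 9)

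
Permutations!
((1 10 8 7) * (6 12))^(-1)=(1 7 8 10)(6 12)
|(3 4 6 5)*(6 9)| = 5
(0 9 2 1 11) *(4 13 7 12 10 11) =[9, 4, 1, 3, 13, 5, 6, 12, 8, 2, 11, 0, 10, 7] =(0 9 2 1 4 13 7 12 10 11)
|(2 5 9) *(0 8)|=|(0 8)(2 5 9)|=6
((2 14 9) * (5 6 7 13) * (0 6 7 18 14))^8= ((0 6 18 14 9 2)(5 7 13))^8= (0 18 9)(2 6 14)(5 13 7)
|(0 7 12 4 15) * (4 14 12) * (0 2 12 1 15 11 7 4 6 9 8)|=35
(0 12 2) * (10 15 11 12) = (0 10 15 11 12 2) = [10, 1, 0, 3, 4, 5, 6, 7, 8, 9, 15, 12, 2, 13, 14, 11]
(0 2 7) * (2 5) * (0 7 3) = [5, 1, 3, 0, 4, 2, 6, 7] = (7)(0 5 2 3)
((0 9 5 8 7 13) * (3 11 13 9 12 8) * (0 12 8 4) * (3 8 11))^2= (0 13 4 11 12)(5 7)(8 9)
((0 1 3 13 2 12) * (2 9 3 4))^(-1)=((0 1 4 2 12)(3 13 9))^(-1)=(0 12 2 4 1)(3 9 13)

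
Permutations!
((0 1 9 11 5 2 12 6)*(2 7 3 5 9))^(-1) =(0 6 12 2 1)(3 7 5)(9 11)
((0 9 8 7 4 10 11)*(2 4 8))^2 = (0 2 10)(4 11 9)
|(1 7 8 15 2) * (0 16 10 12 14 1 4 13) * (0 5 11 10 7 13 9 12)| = 15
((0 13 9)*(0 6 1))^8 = (0 6 13 1 9)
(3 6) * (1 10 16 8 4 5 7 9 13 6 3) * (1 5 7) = (1 10 16 8 4 7 9 13 6 5) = [0, 10, 2, 3, 7, 1, 5, 9, 4, 13, 16, 11, 12, 6, 14, 15, 8]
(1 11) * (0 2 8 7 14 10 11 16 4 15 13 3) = (0 2 8 7 14 10 11 1 16 4 15 13 3) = [2, 16, 8, 0, 15, 5, 6, 14, 7, 9, 11, 1, 12, 3, 10, 13, 4]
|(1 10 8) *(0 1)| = 4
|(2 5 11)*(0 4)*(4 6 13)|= 12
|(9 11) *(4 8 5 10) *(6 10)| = 10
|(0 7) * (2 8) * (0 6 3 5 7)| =4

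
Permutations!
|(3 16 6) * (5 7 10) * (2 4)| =6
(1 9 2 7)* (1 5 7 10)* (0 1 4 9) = (0 1)(2 10 4 9)(5 7) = [1, 0, 10, 3, 9, 7, 6, 5, 8, 2, 4]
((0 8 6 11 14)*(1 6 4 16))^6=((0 8 4 16 1 6 11 14))^6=(0 11 1 4)(6 16 8 14)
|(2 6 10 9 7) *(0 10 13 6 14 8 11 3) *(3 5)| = 10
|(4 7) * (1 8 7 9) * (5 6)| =|(1 8 7 4 9)(5 6)| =10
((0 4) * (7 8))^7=(0 4)(7 8)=((0 4)(7 8))^7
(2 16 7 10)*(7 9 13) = [0, 1, 16, 3, 4, 5, 6, 10, 8, 13, 2, 11, 12, 7, 14, 15, 9] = (2 16 9 13 7 10)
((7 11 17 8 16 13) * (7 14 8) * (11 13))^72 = ((7 13 14 8 16 11 17))^72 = (7 14 16 17 13 8 11)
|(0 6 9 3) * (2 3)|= |(0 6 9 2 3)|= 5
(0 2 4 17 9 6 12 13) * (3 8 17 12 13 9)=[2, 1, 4, 8, 12, 5, 13, 7, 17, 6, 10, 11, 9, 0, 14, 15, 16, 3]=(0 2 4 12 9 6 13)(3 8 17)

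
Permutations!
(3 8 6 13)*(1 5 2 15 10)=(1 5 2 15 10)(3 8 6 13)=[0, 5, 15, 8, 4, 2, 13, 7, 6, 9, 1, 11, 12, 3, 14, 10]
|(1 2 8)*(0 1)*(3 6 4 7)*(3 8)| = 8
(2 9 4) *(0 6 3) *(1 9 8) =(0 6 3)(1 9 4 2 8) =[6, 9, 8, 0, 2, 5, 3, 7, 1, 4]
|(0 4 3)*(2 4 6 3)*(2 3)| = |(0 6 2 4 3)| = 5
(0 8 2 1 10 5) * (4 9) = (0 8 2 1 10 5)(4 9) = [8, 10, 1, 3, 9, 0, 6, 7, 2, 4, 5]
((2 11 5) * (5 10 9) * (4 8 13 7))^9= (2 5 9 10 11)(4 8 13 7)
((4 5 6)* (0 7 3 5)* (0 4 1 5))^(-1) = ((0 7 3)(1 5 6))^(-1) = (0 3 7)(1 6 5)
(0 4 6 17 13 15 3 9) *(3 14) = [4, 1, 2, 9, 6, 5, 17, 7, 8, 0, 10, 11, 12, 15, 3, 14, 16, 13] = (0 4 6 17 13 15 14 3 9)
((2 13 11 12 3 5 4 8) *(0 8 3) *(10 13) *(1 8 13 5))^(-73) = (0 12 11 13)(1 5 8 4 2 3 10)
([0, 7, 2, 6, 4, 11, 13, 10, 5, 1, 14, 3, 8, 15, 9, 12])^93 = [0, 14, 2, 8, 4, 15, 5, 9, 13, 10, 1, 12, 6, 11, 7, 3]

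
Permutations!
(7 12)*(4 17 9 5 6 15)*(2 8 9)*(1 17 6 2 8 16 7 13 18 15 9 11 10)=(1 17 8 11 10)(2 16 7 12 13 18 15 4 6 9 5)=[0, 17, 16, 3, 6, 2, 9, 12, 11, 5, 1, 10, 13, 18, 14, 4, 7, 8, 15]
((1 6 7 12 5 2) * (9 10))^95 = (1 2 5 12 7 6)(9 10) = ((1 6 7 12 5 2)(9 10))^95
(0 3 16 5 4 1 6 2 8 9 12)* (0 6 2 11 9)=(0 3 16 5 4 1 2 8)(6 11 9 12)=[3, 2, 8, 16, 1, 4, 11, 7, 0, 12, 10, 9, 6, 13, 14, 15, 5]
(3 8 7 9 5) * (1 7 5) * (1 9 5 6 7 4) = (9)(1 4)(3 8 6 7 5) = [0, 4, 2, 8, 1, 3, 7, 5, 6, 9]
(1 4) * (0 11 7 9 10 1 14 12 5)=[11, 4, 2, 3, 14, 0, 6, 9, 8, 10, 1, 7, 5, 13, 12]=(0 11 7 9 10 1 4 14 12 5)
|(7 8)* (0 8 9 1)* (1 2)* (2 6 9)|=|(0 8 7 2 1)(6 9)|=10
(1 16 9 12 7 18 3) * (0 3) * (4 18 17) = (0 3 1 16 9 12 7 17 4 18) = [3, 16, 2, 1, 18, 5, 6, 17, 8, 12, 10, 11, 7, 13, 14, 15, 9, 4, 0]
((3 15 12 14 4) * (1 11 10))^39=(3 4 14 12 15)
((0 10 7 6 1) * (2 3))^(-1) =((0 10 7 6 1)(2 3))^(-1) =(0 1 6 7 10)(2 3)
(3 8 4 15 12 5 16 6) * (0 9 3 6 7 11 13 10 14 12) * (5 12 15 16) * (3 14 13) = (0 9 14 15)(3 8 4 16 7 11)(10 13) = [9, 1, 2, 8, 16, 5, 6, 11, 4, 14, 13, 3, 12, 10, 15, 0, 7]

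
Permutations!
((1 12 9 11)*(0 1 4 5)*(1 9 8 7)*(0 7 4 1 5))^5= (0 8 1 9 4 12 11)(5 7)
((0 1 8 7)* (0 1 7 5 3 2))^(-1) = ((0 7 1 8 5 3 2))^(-1) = (0 2 3 5 8 1 7)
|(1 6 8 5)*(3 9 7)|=12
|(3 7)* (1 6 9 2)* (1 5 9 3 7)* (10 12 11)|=3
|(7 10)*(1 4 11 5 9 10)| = |(1 4 11 5 9 10 7)| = 7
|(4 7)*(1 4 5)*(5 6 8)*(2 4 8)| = 12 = |(1 8 5)(2 4 7 6)|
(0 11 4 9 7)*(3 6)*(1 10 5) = [11, 10, 2, 6, 9, 1, 3, 0, 8, 7, 5, 4] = (0 11 4 9 7)(1 10 5)(3 6)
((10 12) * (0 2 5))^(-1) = ((0 2 5)(10 12))^(-1) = (0 5 2)(10 12)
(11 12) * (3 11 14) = (3 11 12 14) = [0, 1, 2, 11, 4, 5, 6, 7, 8, 9, 10, 12, 14, 13, 3]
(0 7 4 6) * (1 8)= (0 7 4 6)(1 8)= [7, 8, 2, 3, 6, 5, 0, 4, 1]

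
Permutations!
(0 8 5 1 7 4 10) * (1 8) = (0 1 7 4 10)(5 8) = [1, 7, 2, 3, 10, 8, 6, 4, 5, 9, 0]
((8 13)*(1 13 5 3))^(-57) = (1 5 13 3 8)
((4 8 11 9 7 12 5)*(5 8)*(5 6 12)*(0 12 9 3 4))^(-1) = ((0 12 8 11 3 4 6 9 7 5))^(-1) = (0 5 7 9 6 4 3 11 8 12)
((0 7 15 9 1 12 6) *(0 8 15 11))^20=(0 11 7)(1 6 15)(8 9 12)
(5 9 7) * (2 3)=(2 3)(5 9 7)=[0, 1, 3, 2, 4, 9, 6, 5, 8, 7]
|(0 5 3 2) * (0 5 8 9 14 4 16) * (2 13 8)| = |(0 2 5 3 13 8 9 14 4 16)| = 10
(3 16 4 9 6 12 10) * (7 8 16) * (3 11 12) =(3 7 8 16 4 9 6)(10 11 12) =[0, 1, 2, 7, 9, 5, 3, 8, 16, 6, 11, 12, 10, 13, 14, 15, 4]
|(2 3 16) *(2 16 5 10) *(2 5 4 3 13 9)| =|(16)(2 13 9)(3 4)(5 10)| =6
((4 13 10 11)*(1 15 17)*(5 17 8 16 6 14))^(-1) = (1 17 5 14 6 16 8 15)(4 11 10 13)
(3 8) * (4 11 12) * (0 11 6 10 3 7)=(0 11 12 4 6 10 3 8 7)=[11, 1, 2, 8, 6, 5, 10, 0, 7, 9, 3, 12, 4]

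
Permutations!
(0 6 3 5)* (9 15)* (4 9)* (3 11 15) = [6, 1, 2, 5, 9, 0, 11, 7, 8, 3, 10, 15, 12, 13, 14, 4] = (0 6 11 15 4 9 3 5)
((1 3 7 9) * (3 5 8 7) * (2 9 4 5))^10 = (1 2 9)(4 8)(5 7)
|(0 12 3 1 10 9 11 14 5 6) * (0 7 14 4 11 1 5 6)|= |(0 12 3 5)(1 10 9)(4 11)(6 7 14)|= 12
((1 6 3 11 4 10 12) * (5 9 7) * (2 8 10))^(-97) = (1 3 4 8 12 6 11 2 10)(5 7 9)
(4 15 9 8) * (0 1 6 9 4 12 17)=[1, 6, 2, 3, 15, 5, 9, 7, 12, 8, 10, 11, 17, 13, 14, 4, 16, 0]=(0 1 6 9 8 12 17)(4 15)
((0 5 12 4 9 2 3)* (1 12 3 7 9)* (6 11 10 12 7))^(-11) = ((0 5 3)(1 7 9 2 6 11 10 12 4))^(-11) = (0 5 3)(1 12 11 2 7 4 10 6 9)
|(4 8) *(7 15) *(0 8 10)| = |(0 8 4 10)(7 15)| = 4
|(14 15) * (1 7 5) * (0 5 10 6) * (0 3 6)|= 10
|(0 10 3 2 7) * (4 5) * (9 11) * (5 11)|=20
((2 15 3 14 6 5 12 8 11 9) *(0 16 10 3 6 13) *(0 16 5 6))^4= (0 11)(2 12)(3 10 16 13 14)(5 9)(8 15)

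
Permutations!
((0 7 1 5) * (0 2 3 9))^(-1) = (0 9 3 2 5 1 7)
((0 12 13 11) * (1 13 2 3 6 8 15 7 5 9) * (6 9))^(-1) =((0 12 2 3 9 1 13 11)(5 6 8 15 7))^(-1) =(0 11 13 1 9 3 2 12)(5 7 15 8 6)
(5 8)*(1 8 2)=(1 8 5 2)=[0, 8, 1, 3, 4, 2, 6, 7, 5]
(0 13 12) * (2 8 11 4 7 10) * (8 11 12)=[13, 1, 11, 3, 7, 5, 6, 10, 12, 9, 2, 4, 0, 8]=(0 13 8 12)(2 11 4 7 10)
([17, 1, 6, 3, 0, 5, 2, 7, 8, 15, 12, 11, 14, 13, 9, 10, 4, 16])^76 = (17)(9 15 10 12 14)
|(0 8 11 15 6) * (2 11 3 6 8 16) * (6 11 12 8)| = |(0 16 2 12 8 3 11 15 6)| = 9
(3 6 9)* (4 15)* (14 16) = (3 6 9)(4 15)(14 16) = [0, 1, 2, 6, 15, 5, 9, 7, 8, 3, 10, 11, 12, 13, 16, 4, 14]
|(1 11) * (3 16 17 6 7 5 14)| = 14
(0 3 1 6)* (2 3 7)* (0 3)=(0 7 2)(1 6 3)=[7, 6, 0, 1, 4, 5, 3, 2]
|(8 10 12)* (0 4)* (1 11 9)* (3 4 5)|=|(0 5 3 4)(1 11 9)(8 10 12)|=12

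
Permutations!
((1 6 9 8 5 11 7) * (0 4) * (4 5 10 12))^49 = ((0 5 11 7 1 6 9 8 10 12 4))^49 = (0 6 4 1 12 7 10 11 8 5 9)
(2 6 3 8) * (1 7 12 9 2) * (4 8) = (1 7 12 9 2 6 3 4 8) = [0, 7, 6, 4, 8, 5, 3, 12, 1, 2, 10, 11, 9]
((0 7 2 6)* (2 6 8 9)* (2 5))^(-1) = (0 6 7)(2 5 9 8)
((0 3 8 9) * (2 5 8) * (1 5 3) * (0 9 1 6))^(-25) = (9)(0 6)(1 8 5)(2 3)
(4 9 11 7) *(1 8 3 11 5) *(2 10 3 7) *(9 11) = [0, 8, 10, 9, 11, 1, 6, 4, 7, 5, 3, 2] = (1 8 7 4 11 2 10 3 9 5)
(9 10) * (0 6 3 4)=[6, 1, 2, 4, 0, 5, 3, 7, 8, 10, 9]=(0 6 3 4)(9 10)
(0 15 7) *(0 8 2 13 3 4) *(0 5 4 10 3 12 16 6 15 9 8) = (0 9 8 2 13 12 16 6 15 7)(3 10)(4 5) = [9, 1, 13, 10, 5, 4, 15, 0, 2, 8, 3, 11, 16, 12, 14, 7, 6]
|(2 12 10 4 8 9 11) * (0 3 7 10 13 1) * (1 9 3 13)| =|(0 13 9 11 2 12 1)(3 7 10 4 8)| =35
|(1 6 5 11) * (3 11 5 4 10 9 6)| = |(1 3 11)(4 10 9 6)| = 12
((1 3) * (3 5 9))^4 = (9)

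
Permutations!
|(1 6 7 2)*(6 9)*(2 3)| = 6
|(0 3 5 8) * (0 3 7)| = |(0 7)(3 5 8)| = 6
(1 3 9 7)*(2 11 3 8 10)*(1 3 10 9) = (1 8 9 7 3)(2 11 10) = [0, 8, 11, 1, 4, 5, 6, 3, 9, 7, 2, 10]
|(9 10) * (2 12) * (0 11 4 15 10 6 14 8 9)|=|(0 11 4 15 10)(2 12)(6 14 8 9)|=20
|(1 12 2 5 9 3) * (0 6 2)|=|(0 6 2 5 9 3 1 12)|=8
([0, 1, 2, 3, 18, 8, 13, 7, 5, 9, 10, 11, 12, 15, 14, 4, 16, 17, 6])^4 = [0, 1, 2, 3, 15, 5, 18, 7, 8, 9, 10, 11, 12, 6, 14, 13, 16, 17, 4]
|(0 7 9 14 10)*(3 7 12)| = 7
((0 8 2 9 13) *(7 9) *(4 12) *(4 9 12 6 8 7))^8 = (0 9 7 13 12)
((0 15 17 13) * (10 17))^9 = (0 13 17 10 15)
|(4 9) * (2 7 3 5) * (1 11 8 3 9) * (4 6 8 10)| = 28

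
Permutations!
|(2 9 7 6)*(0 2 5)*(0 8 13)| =8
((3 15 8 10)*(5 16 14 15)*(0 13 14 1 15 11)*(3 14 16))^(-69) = ((0 13 16 1 15 8 10 14 11)(3 5))^(-69) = (0 1 10)(3 5)(8 11 16)(13 15 14)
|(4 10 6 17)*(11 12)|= 4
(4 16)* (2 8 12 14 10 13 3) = (2 8 12 14 10 13 3)(4 16) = [0, 1, 8, 2, 16, 5, 6, 7, 12, 9, 13, 11, 14, 3, 10, 15, 4]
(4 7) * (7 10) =(4 10 7) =[0, 1, 2, 3, 10, 5, 6, 4, 8, 9, 7]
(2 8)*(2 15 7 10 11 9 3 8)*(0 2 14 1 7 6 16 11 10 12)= (0 2 14 1 7 12)(3 8 15 6 16 11 9)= [2, 7, 14, 8, 4, 5, 16, 12, 15, 3, 10, 9, 0, 13, 1, 6, 11]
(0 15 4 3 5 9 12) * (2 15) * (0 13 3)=(0 2 15 4)(3 5 9 12 13)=[2, 1, 15, 5, 0, 9, 6, 7, 8, 12, 10, 11, 13, 3, 14, 4]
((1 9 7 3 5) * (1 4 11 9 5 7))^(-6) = (1 9 11 4 5)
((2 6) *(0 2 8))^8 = (8) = ((0 2 6 8))^8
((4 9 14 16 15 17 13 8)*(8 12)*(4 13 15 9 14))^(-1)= ((4 14 16 9)(8 13 12)(15 17))^(-1)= (4 9 16 14)(8 12 13)(15 17)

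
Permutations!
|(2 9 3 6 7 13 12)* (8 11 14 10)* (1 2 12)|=28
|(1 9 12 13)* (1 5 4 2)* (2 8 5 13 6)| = 15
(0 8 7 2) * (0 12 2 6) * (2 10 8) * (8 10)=(0 2 12 8 7 6)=[2, 1, 12, 3, 4, 5, 0, 6, 7, 9, 10, 11, 8]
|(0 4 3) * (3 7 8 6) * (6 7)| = 4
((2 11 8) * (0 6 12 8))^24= (12)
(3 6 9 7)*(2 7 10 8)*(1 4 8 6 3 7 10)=(1 4 8 2 10 6 9)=[0, 4, 10, 3, 8, 5, 9, 7, 2, 1, 6]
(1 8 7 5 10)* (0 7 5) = (0 7)(1 8 5 10) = [7, 8, 2, 3, 4, 10, 6, 0, 5, 9, 1]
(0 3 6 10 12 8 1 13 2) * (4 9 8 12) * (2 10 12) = [3, 13, 0, 6, 9, 5, 12, 7, 1, 8, 4, 11, 2, 10] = (0 3 6 12 2)(1 13 10 4 9 8)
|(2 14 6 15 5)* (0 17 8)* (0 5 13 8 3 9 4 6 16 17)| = 12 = |(2 14 16 17 3 9 4 6 15 13 8 5)|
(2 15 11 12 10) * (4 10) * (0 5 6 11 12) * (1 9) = (0 5 6 11)(1 9)(2 15 12 4 10) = [5, 9, 15, 3, 10, 6, 11, 7, 8, 1, 2, 0, 4, 13, 14, 12]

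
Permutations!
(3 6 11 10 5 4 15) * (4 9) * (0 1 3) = (0 1 3 6 11 10 5 9 4 15) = [1, 3, 2, 6, 15, 9, 11, 7, 8, 4, 5, 10, 12, 13, 14, 0]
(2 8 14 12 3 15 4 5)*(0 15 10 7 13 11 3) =(0 15 4 5 2 8 14 12)(3 10 7 13 11) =[15, 1, 8, 10, 5, 2, 6, 13, 14, 9, 7, 3, 0, 11, 12, 4]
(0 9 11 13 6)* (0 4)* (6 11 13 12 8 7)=(0 9 13 11 12 8 7 6 4)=[9, 1, 2, 3, 0, 5, 4, 6, 7, 13, 10, 12, 8, 11]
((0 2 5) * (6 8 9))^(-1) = (0 5 2)(6 9 8)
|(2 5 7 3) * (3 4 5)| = 6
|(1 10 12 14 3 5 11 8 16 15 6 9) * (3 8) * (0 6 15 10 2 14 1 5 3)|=35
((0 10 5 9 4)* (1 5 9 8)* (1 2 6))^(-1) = ((0 10 9 4)(1 5 8 2 6))^(-1) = (0 4 9 10)(1 6 2 8 5)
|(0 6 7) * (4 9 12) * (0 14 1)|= |(0 6 7 14 1)(4 9 12)|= 15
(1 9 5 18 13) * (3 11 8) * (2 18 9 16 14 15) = (1 16 14 15 2 18 13)(3 11 8)(5 9) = [0, 16, 18, 11, 4, 9, 6, 7, 3, 5, 10, 8, 12, 1, 15, 2, 14, 17, 13]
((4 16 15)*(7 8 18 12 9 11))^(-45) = ((4 16 15)(7 8 18 12 9 11))^(-45) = (7 12)(8 9)(11 18)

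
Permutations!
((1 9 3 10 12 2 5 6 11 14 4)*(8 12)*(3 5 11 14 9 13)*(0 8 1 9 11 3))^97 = ((0 8 12 2 3 10 1 13)(4 9 5 6 14))^97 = (0 8 12 2 3 10 1 13)(4 5 14 9 6)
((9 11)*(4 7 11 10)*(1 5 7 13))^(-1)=(1 13 4 10 9 11 7 5)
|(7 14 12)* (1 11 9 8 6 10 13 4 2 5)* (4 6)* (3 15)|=42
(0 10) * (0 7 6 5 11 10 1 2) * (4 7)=(0 1 2)(4 7 6 5 11 10)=[1, 2, 0, 3, 7, 11, 5, 6, 8, 9, 4, 10]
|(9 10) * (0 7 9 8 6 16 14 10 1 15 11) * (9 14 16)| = |(16)(0 7 14 10 8 6 9 1 15 11)| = 10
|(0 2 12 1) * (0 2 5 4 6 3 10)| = |(0 5 4 6 3 10)(1 2 12)| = 6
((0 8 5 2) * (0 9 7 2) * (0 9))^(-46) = ((0 8 5 9 7 2))^(-46) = (0 5 7)(2 8 9)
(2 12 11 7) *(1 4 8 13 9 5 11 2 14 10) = (1 4 8 13 9 5 11 7 14 10)(2 12) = [0, 4, 12, 3, 8, 11, 6, 14, 13, 5, 1, 7, 2, 9, 10]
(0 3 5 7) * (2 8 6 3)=(0 2 8 6 3 5 7)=[2, 1, 8, 5, 4, 7, 3, 0, 6]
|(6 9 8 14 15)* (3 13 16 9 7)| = |(3 13 16 9 8 14 15 6 7)| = 9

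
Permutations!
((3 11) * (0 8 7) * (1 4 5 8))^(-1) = (0 7 8 5 4 1)(3 11)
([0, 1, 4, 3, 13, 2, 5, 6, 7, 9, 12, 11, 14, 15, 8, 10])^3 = [0, 1, 15, 3, 10, 13, 4, 2, 5, 9, 8, 11, 7, 12, 6, 14]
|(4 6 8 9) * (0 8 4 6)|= |(0 8 9 6 4)|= 5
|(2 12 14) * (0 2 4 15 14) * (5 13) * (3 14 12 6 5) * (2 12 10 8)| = 10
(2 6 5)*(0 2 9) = [2, 1, 6, 3, 4, 9, 5, 7, 8, 0] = (0 2 6 5 9)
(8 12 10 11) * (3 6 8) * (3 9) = (3 6 8 12 10 11 9) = [0, 1, 2, 6, 4, 5, 8, 7, 12, 3, 11, 9, 10]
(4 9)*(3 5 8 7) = (3 5 8 7)(4 9) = [0, 1, 2, 5, 9, 8, 6, 3, 7, 4]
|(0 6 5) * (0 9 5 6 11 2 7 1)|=10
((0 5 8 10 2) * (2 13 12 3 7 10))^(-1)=(0 2 8 5)(3 12 13 10 7)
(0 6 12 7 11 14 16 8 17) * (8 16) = (0 6 12 7 11 14 8 17) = [6, 1, 2, 3, 4, 5, 12, 11, 17, 9, 10, 14, 7, 13, 8, 15, 16, 0]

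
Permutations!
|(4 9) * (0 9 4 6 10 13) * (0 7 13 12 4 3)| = 14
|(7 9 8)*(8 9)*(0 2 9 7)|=5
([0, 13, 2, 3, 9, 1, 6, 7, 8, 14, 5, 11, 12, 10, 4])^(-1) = (1 5 10 13)(4 14 9)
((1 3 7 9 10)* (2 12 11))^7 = (1 7 10 3 9)(2 12 11)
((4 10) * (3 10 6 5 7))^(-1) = (3 7 5 6 4 10)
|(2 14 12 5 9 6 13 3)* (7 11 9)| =10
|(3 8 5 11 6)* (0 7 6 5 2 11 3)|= |(0 7 6)(2 11 5 3 8)|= 15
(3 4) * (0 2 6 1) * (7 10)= (0 2 6 1)(3 4)(7 10)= [2, 0, 6, 4, 3, 5, 1, 10, 8, 9, 7]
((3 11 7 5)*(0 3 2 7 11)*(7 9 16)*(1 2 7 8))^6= ((0 3)(1 2 9 16 8)(5 7))^6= (1 2 9 16 8)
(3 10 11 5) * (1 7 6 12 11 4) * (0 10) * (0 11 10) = (1 7 6 12 10 4)(3 11 5) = [0, 7, 2, 11, 1, 3, 12, 6, 8, 9, 4, 5, 10]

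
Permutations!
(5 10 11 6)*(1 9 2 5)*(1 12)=(1 9 2 5 10 11 6 12)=[0, 9, 5, 3, 4, 10, 12, 7, 8, 2, 11, 6, 1]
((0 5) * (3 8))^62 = ((0 5)(3 8))^62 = (8)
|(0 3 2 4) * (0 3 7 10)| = 3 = |(0 7 10)(2 4 3)|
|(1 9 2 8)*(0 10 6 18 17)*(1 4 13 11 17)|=12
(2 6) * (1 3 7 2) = (1 3 7 2 6) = [0, 3, 6, 7, 4, 5, 1, 2]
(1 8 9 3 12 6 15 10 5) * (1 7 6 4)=(1 8 9 3 12 4)(5 7 6 15 10)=[0, 8, 2, 12, 1, 7, 15, 6, 9, 3, 5, 11, 4, 13, 14, 10]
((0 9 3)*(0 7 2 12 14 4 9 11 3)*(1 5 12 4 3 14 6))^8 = (14)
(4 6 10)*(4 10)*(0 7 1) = [7, 0, 2, 3, 6, 5, 4, 1, 8, 9, 10] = (10)(0 7 1)(4 6)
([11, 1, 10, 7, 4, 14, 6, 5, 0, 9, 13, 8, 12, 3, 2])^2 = (0 8 11)(2 13 7 14 10 3 5)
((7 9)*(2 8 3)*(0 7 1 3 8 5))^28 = ((0 7 9 1 3 2 5))^28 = (9)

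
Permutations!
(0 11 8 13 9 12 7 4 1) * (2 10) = (0 11 8 13 9 12 7 4 1)(2 10) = [11, 0, 10, 3, 1, 5, 6, 4, 13, 12, 2, 8, 7, 9]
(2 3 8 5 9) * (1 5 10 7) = (1 5 9 2 3 8 10 7) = [0, 5, 3, 8, 4, 9, 6, 1, 10, 2, 7]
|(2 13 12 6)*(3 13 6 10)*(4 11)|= |(2 6)(3 13 12 10)(4 11)|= 4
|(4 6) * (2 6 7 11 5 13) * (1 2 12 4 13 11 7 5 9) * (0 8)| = 18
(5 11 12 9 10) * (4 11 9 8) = (4 11 12 8)(5 9 10) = [0, 1, 2, 3, 11, 9, 6, 7, 4, 10, 5, 12, 8]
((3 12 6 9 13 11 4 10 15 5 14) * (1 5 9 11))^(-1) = (1 13 9 15 10 4 11 6 12 3 14 5)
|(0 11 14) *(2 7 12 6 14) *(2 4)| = |(0 11 4 2 7 12 6 14)| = 8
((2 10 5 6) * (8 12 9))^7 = (2 6 5 10)(8 12 9) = ((2 10 5 6)(8 12 9))^7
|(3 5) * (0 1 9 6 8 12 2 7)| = |(0 1 9 6 8 12 2 7)(3 5)| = 8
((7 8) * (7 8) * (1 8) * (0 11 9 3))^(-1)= ((0 11 9 3)(1 8))^(-1)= (0 3 9 11)(1 8)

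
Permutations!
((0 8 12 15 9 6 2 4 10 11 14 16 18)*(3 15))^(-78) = (0 6 16 15 11 12 4)(2 18 9 14 3 10 8)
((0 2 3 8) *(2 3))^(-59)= (0 3 8)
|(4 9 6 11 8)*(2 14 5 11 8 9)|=8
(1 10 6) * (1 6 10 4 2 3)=[0, 4, 3, 1, 2, 5, 6, 7, 8, 9, 10]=(10)(1 4 2 3)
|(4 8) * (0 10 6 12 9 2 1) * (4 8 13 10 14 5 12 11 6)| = 42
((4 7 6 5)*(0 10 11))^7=((0 10 11)(4 7 6 5))^7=(0 10 11)(4 5 6 7)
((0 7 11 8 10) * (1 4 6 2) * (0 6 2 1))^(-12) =(0 1 8)(2 6 11)(4 10 7)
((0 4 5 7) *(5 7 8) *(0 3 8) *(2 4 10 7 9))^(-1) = (0 5 8 3 7 10)(2 9 4)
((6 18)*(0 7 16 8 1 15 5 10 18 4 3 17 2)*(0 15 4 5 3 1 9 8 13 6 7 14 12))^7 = (18)(0 14 12)(1 4)(2 17 3 15)(8 9)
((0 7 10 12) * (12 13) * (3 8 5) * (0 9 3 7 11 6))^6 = ((0 11 6)(3 8 5 7 10 13 12 9))^6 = (3 12 10 5)(7 8 9 13)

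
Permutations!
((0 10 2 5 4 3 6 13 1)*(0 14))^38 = ((0 10 2 5 4 3 6 13 1 14))^38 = (0 1 6 4 2)(3 5 10 14 13)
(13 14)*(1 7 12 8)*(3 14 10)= (1 7 12 8)(3 14 13 10)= [0, 7, 2, 14, 4, 5, 6, 12, 1, 9, 3, 11, 8, 10, 13]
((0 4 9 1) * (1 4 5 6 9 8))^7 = ((0 5 6 9 4 8 1))^7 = (9)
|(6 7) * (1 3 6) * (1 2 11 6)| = |(1 3)(2 11 6 7)| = 4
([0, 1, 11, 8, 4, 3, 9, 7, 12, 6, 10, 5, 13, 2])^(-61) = [0, 1, 5, 12, 4, 8, 9, 7, 13, 6, 10, 3, 2, 11]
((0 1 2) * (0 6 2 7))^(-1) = (0 7 1)(2 6)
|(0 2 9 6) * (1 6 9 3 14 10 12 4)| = |(0 2 3 14 10 12 4 1 6)| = 9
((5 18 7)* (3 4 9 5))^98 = (3 9 18)(4 5 7)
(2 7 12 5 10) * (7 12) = [0, 1, 12, 3, 4, 10, 6, 7, 8, 9, 2, 11, 5] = (2 12 5 10)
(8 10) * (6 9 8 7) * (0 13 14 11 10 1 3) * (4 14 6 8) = (0 13 6 9 4 14 11 10 7 8 1 3) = [13, 3, 2, 0, 14, 5, 9, 8, 1, 4, 7, 10, 12, 6, 11]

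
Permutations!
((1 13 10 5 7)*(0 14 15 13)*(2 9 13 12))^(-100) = (0 1 7 5 10 13 9 2 12 15 14)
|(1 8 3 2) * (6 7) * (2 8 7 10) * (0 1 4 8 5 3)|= 8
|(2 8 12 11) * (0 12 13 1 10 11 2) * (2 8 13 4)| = 9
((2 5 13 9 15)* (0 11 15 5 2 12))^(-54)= ((0 11 15 12)(5 13 9))^(-54)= (0 15)(11 12)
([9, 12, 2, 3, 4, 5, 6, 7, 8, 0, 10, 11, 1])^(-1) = (0 9)(1 12)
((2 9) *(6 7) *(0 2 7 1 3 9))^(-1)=(0 2)(1 6 7 9 3)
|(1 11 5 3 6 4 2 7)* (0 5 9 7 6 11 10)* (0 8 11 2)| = 6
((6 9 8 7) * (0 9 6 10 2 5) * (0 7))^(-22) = (0 8 9)(2 7)(5 10)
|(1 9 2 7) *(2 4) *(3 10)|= 10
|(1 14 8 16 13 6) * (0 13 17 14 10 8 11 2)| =11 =|(0 13 6 1 10 8 16 17 14 11 2)|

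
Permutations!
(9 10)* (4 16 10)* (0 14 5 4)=(0 14 5 4 16 10 9)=[14, 1, 2, 3, 16, 4, 6, 7, 8, 0, 9, 11, 12, 13, 5, 15, 10]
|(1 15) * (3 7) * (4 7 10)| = |(1 15)(3 10 4 7)| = 4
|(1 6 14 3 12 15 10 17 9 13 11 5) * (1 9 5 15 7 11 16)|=14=|(1 6 14 3 12 7 11 15 10 17 5 9 13 16)|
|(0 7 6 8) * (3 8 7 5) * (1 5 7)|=|(0 7 6 1 5 3 8)|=7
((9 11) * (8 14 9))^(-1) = (8 11 9 14)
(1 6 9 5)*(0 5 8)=(0 5 1 6 9 8)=[5, 6, 2, 3, 4, 1, 9, 7, 0, 8]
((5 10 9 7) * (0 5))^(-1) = (0 7 9 10 5)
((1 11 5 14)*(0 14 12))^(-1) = ((0 14 1 11 5 12))^(-1) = (0 12 5 11 1 14)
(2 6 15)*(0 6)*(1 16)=(0 6 15 2)(1 16)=[6, 16, 0, 3, 4, 5, 15, 7, 8, 9, 10, 11, 12, 13, 14, 2, 1]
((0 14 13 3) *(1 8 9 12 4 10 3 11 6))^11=((0 14 13 11 6 1 8 9 12 4 10 3))^11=(0 3 10 4 12 9 8 1 6 11 13 14)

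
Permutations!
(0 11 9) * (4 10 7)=(0 11 9)(4 10 7)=[11, 1, 2, 3, 10, 5, 6, 4, 8, 0, 7, 9]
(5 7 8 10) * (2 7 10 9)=(2 7 8 9)(5 10)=[0, 1, 7, 3, 4, 10, 6, 8, 9, 2, 5]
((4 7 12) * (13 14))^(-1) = (4 12 7)(13 14)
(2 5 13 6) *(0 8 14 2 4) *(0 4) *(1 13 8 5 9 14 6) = (0 5 8 6)(1 13)(2 9 14) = [5, 13, 9, 3, 4, 8, 0, 7, 6, 14, 10, 11, 12, 1, 2]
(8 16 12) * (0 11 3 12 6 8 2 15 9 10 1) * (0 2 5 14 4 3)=(0 11)(1 2 15 9 10)(3 12 5 14 4)(6 8 16)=[11, 2, 15, 12, 3, 14, 8, 7, 16, 10, 1, 0, 5, 13, 4, 9, 6]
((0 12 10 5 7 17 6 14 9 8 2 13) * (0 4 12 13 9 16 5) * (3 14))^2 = ((0 13 4 12 10)(2 9 8)(3 14 16 5 7 17 6))^2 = (0 4 10 13 12)(2 8 9)(3 16 7 6 14 5 17)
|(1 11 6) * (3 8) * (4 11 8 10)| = 7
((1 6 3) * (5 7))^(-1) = ((1 6 3)(5 7))^(-1) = (1 3 6)(5 7)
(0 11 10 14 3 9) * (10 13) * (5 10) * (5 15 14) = (0 11 13 15 14 3 9)(5 10) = [11, 1, 2, 9, 4, 10, 6, 7, 8, 0, 5, 13, 12, 15, 3, 14]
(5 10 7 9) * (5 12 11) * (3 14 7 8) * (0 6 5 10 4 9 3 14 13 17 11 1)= (0 6 5 4 9 12 1)(3 13 17 11 10 8 14 7)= [6, 0, 2, 13, 9, 4, 5, 3, 14, 12, 8, 10, 1, 17, 7, 15, 16, 11]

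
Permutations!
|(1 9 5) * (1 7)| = |(1 9 5 7)| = 4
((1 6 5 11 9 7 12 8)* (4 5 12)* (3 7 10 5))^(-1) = ((1 6 12 8)(3 7 4)(5 11 9 10))^(-1) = (1 8 12 6)(3 4 7)(5 10 9 11)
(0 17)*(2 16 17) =(0 2 16 17) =[2, 1, 16, 3, 4, 5, 6, 7, 8, 9, 10, 11, 12, 13, 14, 15, 17, 0]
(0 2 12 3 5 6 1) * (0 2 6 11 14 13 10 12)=(0 6 1 2)(3 5 11 14 13 10 12)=[6, 2, 0, 5, 4, 11, 1, 7, 8, 9, 12, 14, 3, 10, 13]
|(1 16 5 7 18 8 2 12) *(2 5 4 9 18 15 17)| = 12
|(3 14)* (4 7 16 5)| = 4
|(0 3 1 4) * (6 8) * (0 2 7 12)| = 14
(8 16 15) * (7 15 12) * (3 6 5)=(3 6 5)(7 15 8 16 12)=[0, 1, 2, 6, 4, 3, 5, 15, 16, 9, 10, 11, 7, 13, 14, 8, 12]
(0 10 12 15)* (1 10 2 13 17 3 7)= (0 2 13 17 3 7 1 10 12 15)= [2, 10, 13, 7, 4, 5, 6, 1, 8, 9, 12, 11, 15, 17, 14, 0, 16, 3]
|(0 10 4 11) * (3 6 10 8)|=|(0 8 3 6 10 4 11)|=7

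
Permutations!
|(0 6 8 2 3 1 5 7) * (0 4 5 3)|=12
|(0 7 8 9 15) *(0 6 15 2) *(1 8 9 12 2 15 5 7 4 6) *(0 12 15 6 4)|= 12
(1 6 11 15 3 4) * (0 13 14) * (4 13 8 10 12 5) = (0 8 10 12 5 4 1 6 11 15 3 13 14) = [8, 6, 2, 13, 1, 4, 11, 7, 10, 9, 12, 15, 5, 14, 0, 3]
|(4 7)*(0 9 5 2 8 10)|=|(0 9 5 2 8 10)(4 7)|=6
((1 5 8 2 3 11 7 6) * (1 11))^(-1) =(1 3 2 8 5)(6 7 11) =((1 5 8 2 3)(6 11 7))^(-1)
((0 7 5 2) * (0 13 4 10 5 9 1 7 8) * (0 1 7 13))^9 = (0 8 1 13 4 10 5 2)(7 9)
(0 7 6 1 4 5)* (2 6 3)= (0 7 3 2 6 1 4 5)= [7, 4, 6, 2, 5, 0, 1, 3]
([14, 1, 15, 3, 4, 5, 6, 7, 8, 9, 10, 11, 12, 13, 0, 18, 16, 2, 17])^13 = [14, 1, 15, 3, 4, 5, 6, 7, 8, 9, 10, 11, 12, 13, 0, 18, 16, 2, 17]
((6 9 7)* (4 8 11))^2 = ((4 8 11)(6 9 7))^2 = (4 11 8)(6 7 9)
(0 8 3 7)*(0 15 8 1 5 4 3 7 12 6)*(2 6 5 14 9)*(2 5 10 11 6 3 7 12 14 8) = (0 1 8 12 10 11 6)(2 3 14 9 5 4 7 15) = [1, 8, 3, 14, 7, 4, 0, 15, 12, 5, 11, 6, 10, 13, 9, 2]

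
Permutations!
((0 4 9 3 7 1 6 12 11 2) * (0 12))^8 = ((0 4 9 3 7 1 6)(2 12 11))^8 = (0 4 9 3 7 1 6)(2 11 12)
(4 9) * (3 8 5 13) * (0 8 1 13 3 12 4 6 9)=(0 8 5 3 1 13 12 4)(6 9)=[8, 13, 2, 1, 0, 3, 9, 7, 5, 6, 10, 11, 4, 12]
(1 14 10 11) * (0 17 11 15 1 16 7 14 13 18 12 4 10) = (0 17 11 16 7 14)(1 13 18 12 4 10 15) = [17, 13, 2, 3, 10, 5, 6, 14, 8, 9, 15, 16, 4, 18, 0, 1, 7, 11, 12]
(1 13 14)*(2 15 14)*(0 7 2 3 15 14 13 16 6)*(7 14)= [14, 16, 7, 15, 4, 5, 0, 2, 8, 9, 10, 11, 12, 3, 1, 13, 6]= (0 14 1 16 6)(2 7)(3 15 13)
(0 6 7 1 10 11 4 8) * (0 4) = (0 6 7 1 10 11)(4 8) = [6, 10, 2, 3, 8, 5, 7, 1, 4, 9, 11, 0]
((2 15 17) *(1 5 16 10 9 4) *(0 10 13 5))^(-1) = (0 1 4 9 10)(2 17 15)(5 13 16)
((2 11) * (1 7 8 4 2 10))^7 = ((1 7 8 4 2 11 10))^7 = (11)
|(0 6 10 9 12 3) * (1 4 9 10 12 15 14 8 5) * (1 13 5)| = |(0 6 12 3)(1 4 9 15 14 8)(5 13)| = 12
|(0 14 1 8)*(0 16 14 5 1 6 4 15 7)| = 10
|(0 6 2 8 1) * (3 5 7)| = 15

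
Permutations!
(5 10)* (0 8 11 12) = [8, 1, 2, 3, 4, 10, 6, 7, 11, 9, 5, 12, 0] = (0 8 11 12)(5 10)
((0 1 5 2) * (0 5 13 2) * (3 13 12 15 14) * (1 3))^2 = (0 13 5 3 2)(1 15)(12 14)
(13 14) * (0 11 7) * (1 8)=(0 11 7)(1 8)(13 14)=[11, 8, 2, 3, 4, 5, 6, 0, 1, 9, 10, 7, 12, 14, 13]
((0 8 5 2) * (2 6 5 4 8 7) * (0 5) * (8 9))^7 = (0 2 6 7 5)(4 9 8)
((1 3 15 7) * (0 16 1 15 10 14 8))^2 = (0 1 10 8 16 3 14)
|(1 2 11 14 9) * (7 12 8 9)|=8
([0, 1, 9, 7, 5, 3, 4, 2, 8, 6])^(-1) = (2 7 3 5 4 6 9)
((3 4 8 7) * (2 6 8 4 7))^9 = (8)(3 7) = ((2 6 8)(3 7))^9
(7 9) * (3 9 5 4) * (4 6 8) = (3 9 7 5 6 8 4) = [0, 1, 2, 9, 3, 6, 8, 5, 4, 7]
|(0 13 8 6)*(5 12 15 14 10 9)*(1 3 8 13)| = 30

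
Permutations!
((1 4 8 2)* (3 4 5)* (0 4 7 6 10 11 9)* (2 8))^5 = (0 3 9 5 11 1 10 2 6 4 7)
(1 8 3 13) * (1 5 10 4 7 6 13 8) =(3 8)(4 7 6 13 5 10) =[0, 1, 2, 8, 7, 10, 13, 6, 3, 9, 4, 11, 12, 5]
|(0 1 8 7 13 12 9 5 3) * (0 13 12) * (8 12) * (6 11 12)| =|(0 1 6 11 12 9 5 3 13)(7 8)| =18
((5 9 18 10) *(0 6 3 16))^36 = (18)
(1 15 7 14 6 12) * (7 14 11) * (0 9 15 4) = (0 9 15 14 6 12 1 4)(7 11) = [9, 4, 2, 3, 0, 5, 12, 11, 8, 15, 10, 7, 1, 13, 6, 14]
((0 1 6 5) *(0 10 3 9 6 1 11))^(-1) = (0 11)(3 10 5 6 9)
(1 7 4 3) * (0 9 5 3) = (0 9 5 3 1 7 4) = [9, 7, 2, 1, 0, 3, 6, 4, 8, 5]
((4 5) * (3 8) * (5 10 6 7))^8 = (4 7 10 5 6)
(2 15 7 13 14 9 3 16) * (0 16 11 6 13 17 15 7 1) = (0 16 2 7 17 15 1)(3 11 6 13 14 9) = [16, 0, 7, 11, 4, 5, 13, 17, 8, 3, 10, 6, 12, 14, 9, 1, 2, 15]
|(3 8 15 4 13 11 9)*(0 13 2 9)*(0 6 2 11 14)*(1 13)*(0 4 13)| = |(0 1)(2 9 3 8 15 13 14 4 11 6)| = 10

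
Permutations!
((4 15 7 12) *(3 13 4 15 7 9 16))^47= (3 16 9 15 12 7 4 13)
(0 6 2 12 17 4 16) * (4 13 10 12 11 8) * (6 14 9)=(0 14 9 6 2 11 8 4 16)(10 12 17 13)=[14, 1, 11, 3, 16, 5, 2, 7, 4, 6, 12, 8, 17, 10, 9, 15, 0, 13]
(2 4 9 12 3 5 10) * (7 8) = (2 4 9 12 3 5 10)(7 8) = [0, 1, 4, 5, 9, 10, 6, 8, 7, 12, 2, 11, 3]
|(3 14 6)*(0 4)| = |(0 4)(3 14 6)| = 6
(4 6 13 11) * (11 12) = (4 6 13 12 11) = [0, 1, 2, 3, 6, 5, 13, 7, 8, 9, 10, 4, 11, 12]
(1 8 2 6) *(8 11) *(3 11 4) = (1 4 3 11 8 2 6) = [0, 4, 6, 11, 3, 5, 1, 7, 2, 9, 10, 8]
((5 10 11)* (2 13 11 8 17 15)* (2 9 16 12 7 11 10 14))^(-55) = (2 11 16 17 13 5 12 15 10 14 7 9 8)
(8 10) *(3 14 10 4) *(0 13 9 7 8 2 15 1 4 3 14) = (0 13 9 7 8 3)(1 4 14 10 2 15) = [13, 4, 15, 0, 14, 5, 6, 8, 3, 7, 2, 11, 12, 9, 10, 1]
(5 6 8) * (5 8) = [0, 1, 2, 3, 4, 6, 5, 7, 8] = (8)(5 6)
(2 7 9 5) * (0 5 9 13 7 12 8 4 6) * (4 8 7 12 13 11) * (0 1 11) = (0 5 2 13 12 7)(1 11 4 6) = [5, 11, 13, 3, 6, 2, 1, 0, 8, 9, 10, 4, 7, 12]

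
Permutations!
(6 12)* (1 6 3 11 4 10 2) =(1 6 12 3 11 4 10 2) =[0, 6, 1, 11, 10, 5, 12, 7, 8, 9, 2, 4, 3]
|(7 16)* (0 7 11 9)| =5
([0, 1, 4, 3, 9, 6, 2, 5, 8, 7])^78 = (9)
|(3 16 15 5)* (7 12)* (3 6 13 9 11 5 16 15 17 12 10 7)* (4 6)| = 30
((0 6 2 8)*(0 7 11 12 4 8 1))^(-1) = (0 1 2 6)(4 12 11 7 8)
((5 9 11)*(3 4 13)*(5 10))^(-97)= (3 13 4)(5 10 11 9)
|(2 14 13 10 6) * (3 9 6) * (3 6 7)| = |(2 14 13 10 6)(3 9 7)| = 15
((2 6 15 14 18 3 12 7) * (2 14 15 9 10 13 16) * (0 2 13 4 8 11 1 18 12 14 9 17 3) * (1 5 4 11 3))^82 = (0 1 6)(2 18 17)(3 12 9 11 4)(5 8 14 7 10)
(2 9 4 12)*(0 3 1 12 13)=(0 3 1 12 2 9 4 13)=[3, 12, 9, 1, 13, 5, 6, 7, 8, 4, 10, 11, 2, 0]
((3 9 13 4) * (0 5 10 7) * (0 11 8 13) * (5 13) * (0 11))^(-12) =(0 10 8 9 4)(3 13 7 5 11)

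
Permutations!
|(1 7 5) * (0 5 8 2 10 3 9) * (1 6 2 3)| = 10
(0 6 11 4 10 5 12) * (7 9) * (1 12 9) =(0 6 11 4 10 5 9 7 1 12) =[6, 12, 2, 3, 10, 9, 11, 1, 8, 7, 5, 4, 0]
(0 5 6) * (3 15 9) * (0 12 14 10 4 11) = (0 5 6 12 14 10 4 11)(3 15 9) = [5, 1, 2, 15, 11, 6, 12, 7, 8, 3, 4, 0, 14, 13, 10, 9]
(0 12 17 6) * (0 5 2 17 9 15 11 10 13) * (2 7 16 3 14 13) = (0 12 9 15 11 10 2 17 6 5 7 16 3 14 13) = [12, 1, 17, 14, 4, 7, 5, 16, 8, 15, 2, 10, 9, 0, 13, 11, 3, 6]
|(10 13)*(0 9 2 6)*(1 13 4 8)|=|(0 9 2 6)(1 13 10 4 8)|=20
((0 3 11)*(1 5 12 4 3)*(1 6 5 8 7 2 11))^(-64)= (0 5 4 1 7 11 6 12 3 8 2)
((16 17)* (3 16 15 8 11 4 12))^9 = ((3 16 17 15 8 11 4 12))^9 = (3 16 17 15 8 11 4 12)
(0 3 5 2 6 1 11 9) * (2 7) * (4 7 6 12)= (0 3 5 6 1 11 9)(2 12 4 7)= [3, 11, 12, 5, 7, 6, 1, 2, 8, 0, 10, 9, 4]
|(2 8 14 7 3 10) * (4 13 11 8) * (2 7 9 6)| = 24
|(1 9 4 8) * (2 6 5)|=12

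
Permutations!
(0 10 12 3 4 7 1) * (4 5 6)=(0 10 12 3 5 6 4 7 1)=[10, 0, 2, 5, 7, 6, 4, 1, 8, 9, 12, 11, 3]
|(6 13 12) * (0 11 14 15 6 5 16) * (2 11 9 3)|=12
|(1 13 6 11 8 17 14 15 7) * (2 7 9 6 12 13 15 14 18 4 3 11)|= 6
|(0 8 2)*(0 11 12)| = |(0 8 2 11 12)| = 5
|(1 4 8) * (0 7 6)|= |(0 7 6)(1 4 8)|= 3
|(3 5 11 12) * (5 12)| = 2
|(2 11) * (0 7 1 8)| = |(0 7 1 8)(2 11)| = 4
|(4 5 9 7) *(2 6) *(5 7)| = 2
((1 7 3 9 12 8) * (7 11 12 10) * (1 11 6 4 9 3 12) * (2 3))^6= (1 12 9)(4 11 7)(6 8 10)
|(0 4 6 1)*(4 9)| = |(0 9 4 6 1)| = 5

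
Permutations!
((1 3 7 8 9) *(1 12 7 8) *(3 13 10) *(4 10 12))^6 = ((1 13 12 7)(3 8 9 4 10))^6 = (1 12)(3 8 9 4 10)(7 13)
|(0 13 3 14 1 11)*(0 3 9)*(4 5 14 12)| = 21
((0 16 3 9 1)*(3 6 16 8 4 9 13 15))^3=((0 8 4 9 1)(3 13 15)(6 16))^3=(0 9 8 1 4)(6 16)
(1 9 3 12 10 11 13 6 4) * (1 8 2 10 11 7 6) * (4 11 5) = (1 9 3 12 5 4 8 2 10 7 6 11 13) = [0, 9, 10, 12, 8, 4, 11, 6, 2, 3, 7, 13, 5, 1]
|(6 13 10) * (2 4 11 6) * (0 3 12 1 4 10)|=8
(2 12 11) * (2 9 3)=(2 12 11 9 3)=[0, 1, 12, 2, 4, 5, 6, 7, 8, 3, 10, 9, 11]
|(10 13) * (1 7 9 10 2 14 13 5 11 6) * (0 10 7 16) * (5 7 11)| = 24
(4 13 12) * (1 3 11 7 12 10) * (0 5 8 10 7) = (0 5 8 10 1 3 11)(4 13 7 12) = [5, 3, 2, 11, 13, 8, 6, 12, 10, 9, 1, 0, 4, 7]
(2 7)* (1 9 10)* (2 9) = (1 2 7 9 10) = [0, 2, 7, 3, 4, 5, 6, 9, 8, 10, 1]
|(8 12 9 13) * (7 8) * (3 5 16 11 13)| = |(3 5 16 11 13 7 8 12 9)| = 9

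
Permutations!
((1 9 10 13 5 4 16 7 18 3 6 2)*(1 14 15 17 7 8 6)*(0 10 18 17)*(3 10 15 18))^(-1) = ((0 15)(1 9 3)(2 14 18 10 13 5 4 16 8 6)(7 17))^(-1) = (0 15)(1 3 9)(2 6 8 16 4 5 13 10 18 14)(7 17)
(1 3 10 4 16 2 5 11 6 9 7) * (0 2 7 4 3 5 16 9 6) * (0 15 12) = [2, 5, 16, 10, 9, 11, 6, 1, 8, 4, 3, 15, 0, 13, 14, 12, 7] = (0 2 16 7 1 5 11 15 12)(3 10)(4 9)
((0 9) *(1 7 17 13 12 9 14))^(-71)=(0 14 1 7 17 13 12 9)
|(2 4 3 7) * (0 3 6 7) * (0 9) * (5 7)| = 15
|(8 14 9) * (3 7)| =6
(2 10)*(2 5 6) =(2 10 5 6) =[0, 1, 10, 3, 4, 6, 2, 7, 8, 9, 5]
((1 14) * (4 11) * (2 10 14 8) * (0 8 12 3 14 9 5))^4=((0 8 2 10 9 5)(1 12 3 14)(4 11))^4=(14)(0 9 2)(5 10 8)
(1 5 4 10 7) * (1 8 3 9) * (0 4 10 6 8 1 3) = (0 4 6 8)(1 5 10 7)(3 9) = [4, 5, 2, 9, 6, 10, 8, 1, 0, 3, 7]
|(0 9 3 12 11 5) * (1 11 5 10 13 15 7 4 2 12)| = 13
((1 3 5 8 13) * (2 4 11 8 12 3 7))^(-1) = ((1 7 2 4 11 8 13)(3 5 12))^(-1) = (1 13 8 11 4 2 7)(3 12 5)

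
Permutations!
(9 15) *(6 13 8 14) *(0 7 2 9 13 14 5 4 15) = [7, 1, 9, 3, 15, 4, 14, 2, 5, 0, 10, 11, 12, 8, 6, 13] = (0 7 2 9)(4 15 13 8 5)(6 14)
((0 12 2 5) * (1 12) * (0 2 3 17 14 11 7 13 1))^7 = ((1 12 3 17 14 11 7 13)(2 5))^7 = (1 13 7 11 14 17 3 12)(2 5)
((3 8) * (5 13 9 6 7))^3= (3 8)(5 6 13 7 9)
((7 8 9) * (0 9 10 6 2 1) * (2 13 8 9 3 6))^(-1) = (0 1 2 10 8 13 6 3)(7 9)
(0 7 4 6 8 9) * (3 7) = (0 3 7 4 6 8 9) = [3, 1, 2, 7, 6, 5, 8, 4, 9, 0]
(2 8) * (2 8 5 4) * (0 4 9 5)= (0 4 2)(5 9)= [4, 1, 0, 3, 2, 9, 6, 7, 8, 5]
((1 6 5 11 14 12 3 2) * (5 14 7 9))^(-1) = ((1 6 14 12 3 2)(5 11 7 9))^(-1) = (1 2 3 12 14 6)(5 9 7 11)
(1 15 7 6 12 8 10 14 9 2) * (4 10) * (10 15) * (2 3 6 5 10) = [0, 2, 1, 6, 15, 10, 12, 5, 4, 3, 14, 11, 8, 13, 9, 7] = (1 2)(3 6 12 8 4 15 7 5 10 14 9)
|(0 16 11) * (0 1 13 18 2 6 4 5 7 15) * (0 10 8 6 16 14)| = 42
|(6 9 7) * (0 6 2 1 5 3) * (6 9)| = |(0 9 7 2 1 5 3)| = 7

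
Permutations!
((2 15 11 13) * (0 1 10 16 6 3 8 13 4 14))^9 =(0 15 3 1 11 8 10 4 13 16 14 2 6)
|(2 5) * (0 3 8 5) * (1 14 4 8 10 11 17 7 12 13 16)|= 15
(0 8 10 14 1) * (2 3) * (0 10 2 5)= (0 8 2 3 5)(1 10 14)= [8, 10, 3, 5, 4, 0, 6, 7, 2, 9, 14, 11, 12, 13, 1]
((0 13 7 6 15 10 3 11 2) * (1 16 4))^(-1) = ((0 13 7 6 15 10 3 11 2)(1 16 4))^(-1) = (0 2 11 3 10 15 6 7 13)(1 4 16)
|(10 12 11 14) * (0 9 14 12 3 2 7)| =|(0 9 14 10 3 2 7)(11 12)| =14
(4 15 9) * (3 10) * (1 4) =(1 4 15 9)(3 10) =[0, 4, 2, 10, 15, 5, 6, 7, 8, 1, 3, 11, 12, 13, 14, 9]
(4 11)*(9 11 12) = (4 12 9 11) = [0, 1, 2, 3, 12, 5, 6, 7, 8, 11, 10, 4, 9]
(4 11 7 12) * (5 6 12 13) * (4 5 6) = (4 11 7 13 6 12 5) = [0, 1, 2, 3, 11, 4, 12, 13, 8, 9, 10, 7, 5, 6]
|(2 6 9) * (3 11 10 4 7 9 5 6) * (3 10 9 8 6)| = 10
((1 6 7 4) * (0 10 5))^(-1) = ((0 10 5)(1 6 7 4))^(-1) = (0 5 10)(1 4 7 6)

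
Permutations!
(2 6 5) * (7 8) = (2 6 5)(7 8) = [0, 1, 6, 3, 4, 2, 5, 8, 7]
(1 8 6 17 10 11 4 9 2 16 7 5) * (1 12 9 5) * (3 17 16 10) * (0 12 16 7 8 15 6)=(0 12 9 2 10 11 4 5 16 8)(1 15 6 7)(3 17)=[12, 15, 10, 17, 5, 16, 7, 1, 0, 2, 11, 4, 9, 13, 14, 6, 8, 3]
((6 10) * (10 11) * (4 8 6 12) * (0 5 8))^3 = ((0 5 8 6 11 10 12 4))^3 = (0 6 12 5 11 4 8 10)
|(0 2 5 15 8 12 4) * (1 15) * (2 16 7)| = |(0 16 7 2 5 1 15 8 12 4)| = 10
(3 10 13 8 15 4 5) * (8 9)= (3 10 13 9 8 15 4 5)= [0, 1, 2, 10, 5, 3, 6, 7, 15, 8, 13, 11, 12, 9, 14, 4]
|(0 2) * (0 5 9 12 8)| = 6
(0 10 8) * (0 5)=(0 10 8 5)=[10, 1, 2, 3, 4, 0, 6, 7, 5, 9, 8]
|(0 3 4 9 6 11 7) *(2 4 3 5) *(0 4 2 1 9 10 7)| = |(0 5 1 9 6 11)(4 10 7)| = 6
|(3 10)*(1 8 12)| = 6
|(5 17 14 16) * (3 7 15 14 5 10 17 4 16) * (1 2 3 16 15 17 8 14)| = |(1 2 3 7 17 5 4 15)(8 14 16 10)| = 8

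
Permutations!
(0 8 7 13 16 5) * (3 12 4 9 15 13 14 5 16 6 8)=(16)(0 3 12 4 9 15 13 6 8 7 14 5)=[3, 1, 2, 12, 9, 0, 8, 14, 7, 15, 10, 11, 4, 6, 5, 13, 16]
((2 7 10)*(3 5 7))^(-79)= ((2 3 5 7 10))^(-79)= (2 3 5 7 10)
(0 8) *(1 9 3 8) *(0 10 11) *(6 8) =(0 1 9 3 6 8 10 11) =[1, 9, 2, 6, 4, 5, 8, 7, 10, 3, 11, 0]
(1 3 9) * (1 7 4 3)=[0, 1, 2, 9, 3, 5, 6, 4, 8, 7]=(3 9 7 4)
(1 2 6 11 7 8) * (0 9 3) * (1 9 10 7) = (0 10 7 8 9 3)(1 2 6 11) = [10, 2, 6, 0, 4, 5, 11, 8, 9, 3, 7, 1]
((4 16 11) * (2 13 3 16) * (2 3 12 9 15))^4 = ((2 13 12 9 15)(3 16 11 4))^4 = (16)(2 15 9 12 13)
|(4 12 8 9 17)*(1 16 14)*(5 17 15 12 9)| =21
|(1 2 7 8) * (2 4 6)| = 6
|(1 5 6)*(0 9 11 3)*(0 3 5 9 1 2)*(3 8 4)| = 21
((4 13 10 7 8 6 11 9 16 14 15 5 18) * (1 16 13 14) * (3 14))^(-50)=((1 16)(3 14 15 5 18 4)(6 11 9 13 10 7 8))^(-50)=(3 18 15)(4 5 14)(6 8 7 10 13 9 11)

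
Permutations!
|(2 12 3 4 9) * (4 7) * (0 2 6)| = |(0 2 12 3 7 4 9 6)| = 8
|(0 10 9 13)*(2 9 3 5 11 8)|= 9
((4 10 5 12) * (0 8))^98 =(4 5)(10 12)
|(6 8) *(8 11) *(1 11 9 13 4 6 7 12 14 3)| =|(1 11 8 7 12 14 3)(4 6 9 13)| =28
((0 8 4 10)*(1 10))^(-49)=(0 8 4 1 10)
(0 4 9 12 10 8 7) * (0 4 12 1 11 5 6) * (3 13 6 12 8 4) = (0 8 7 3 13 6)(1 11 5 12 10 4 9) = [8, 11, 2, 13, 9, 12, 0, 3, 7, 1, 4, 5, 10, 6]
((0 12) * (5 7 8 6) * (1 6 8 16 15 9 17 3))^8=((0 12)(1 6 5 7 16 15 9 17 3))^8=(1 3 17 9 15 16 7 5 6)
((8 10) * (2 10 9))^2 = ((2 10 8 9))^2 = (2 8)(9 10)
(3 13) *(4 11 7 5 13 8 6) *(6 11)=[0, 1, 2, 8, 6, 13, 4, 5, 11, 9, 10, 7, 12, 3]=(3 8 11 7 5 13)(4 6)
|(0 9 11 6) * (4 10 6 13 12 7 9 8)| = 5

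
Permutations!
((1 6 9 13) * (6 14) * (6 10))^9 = ((1 14 10 6 9 13))^9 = (1 6)(9 14)(10 13)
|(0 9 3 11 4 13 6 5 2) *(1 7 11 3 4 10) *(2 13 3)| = 60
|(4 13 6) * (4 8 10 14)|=6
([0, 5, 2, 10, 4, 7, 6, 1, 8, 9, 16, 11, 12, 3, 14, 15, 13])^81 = (3 10 16 13)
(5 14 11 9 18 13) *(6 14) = [0, 1, 2, 3, 4, 6, 14, 7, 8, 18, 10, 9, 12, 5, 11, 15, 16, 17, 13] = (5 6 14 11 9 18 13)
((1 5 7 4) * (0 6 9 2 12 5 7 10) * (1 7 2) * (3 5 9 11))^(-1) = ((0 6 11 3 5 10)(1 2 12 9)(4 7))^(-1) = (0 10 5 3 11 6)(1 9 12 2)(4 7)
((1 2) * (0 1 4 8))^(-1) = ((0 1 2 4 8))^(-1) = (0 8 4 2 1)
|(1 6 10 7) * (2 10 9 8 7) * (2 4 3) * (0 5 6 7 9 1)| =20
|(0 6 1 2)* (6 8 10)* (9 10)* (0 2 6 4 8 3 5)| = |(0 3 5)(1 6)(4 8 9 10)| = 12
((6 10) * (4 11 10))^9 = (4 11 10 6)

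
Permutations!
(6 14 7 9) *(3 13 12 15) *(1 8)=[0, 8, 2, 13, 4, 5, 14, 9, 1, 6, 10, 11, 15, 12, 7, 3]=(1 8)(3 13 12 15)(6 14 7 9)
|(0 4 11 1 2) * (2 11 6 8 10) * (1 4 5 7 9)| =|(0 5 7 9 1 11 4 6 8 10 2)| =11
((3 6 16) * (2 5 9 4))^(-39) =((2 5 9 4)(3 6 16))^(-39) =(16)(2 5 9 4)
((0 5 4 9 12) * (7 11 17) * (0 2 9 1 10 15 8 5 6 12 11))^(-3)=((0 6 12 2 9 11 17 7)(1 10 15 8 5 4))^(-3)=(0 11 12 7 9 6 17 2)(1 8)(4 15)(5 10)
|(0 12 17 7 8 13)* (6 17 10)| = 8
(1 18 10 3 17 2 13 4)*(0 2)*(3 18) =(0 2 13 4 1 3 17)(10 18) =[2, 3, 13, 17, 1, 5, 6, 7, 8, 9, 18, 11, 12, 4, 14, 15, 16, 0, 10]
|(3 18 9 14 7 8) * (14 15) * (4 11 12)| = 21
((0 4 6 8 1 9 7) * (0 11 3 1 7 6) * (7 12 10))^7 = (0 4)(1 11 10 8 9 3 7 12 6)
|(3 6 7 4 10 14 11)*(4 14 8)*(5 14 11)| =12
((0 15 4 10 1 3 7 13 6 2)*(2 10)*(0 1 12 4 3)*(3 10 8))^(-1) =((0 15 10 12 4 2 1)(3 7 13 6 8))^(-1) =(0 1 2 4 12 10 15)(3 8 6 13 7)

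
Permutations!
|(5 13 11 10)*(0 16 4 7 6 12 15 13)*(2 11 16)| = |(0 2 11 10 5)(4 7 6 12 15 13 16)| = 35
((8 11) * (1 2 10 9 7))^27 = (1 10 7 2 9)(8 11)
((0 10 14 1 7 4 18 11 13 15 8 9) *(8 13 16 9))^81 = (0 10 14 1 7 4 18 11 16 9)(13 15)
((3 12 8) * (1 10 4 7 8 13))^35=(1 7 12 10 8 13 4 3)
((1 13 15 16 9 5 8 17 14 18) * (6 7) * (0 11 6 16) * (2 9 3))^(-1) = (0 15 13 1 18 14 17 8 5 9 2 3 16 7 6 11)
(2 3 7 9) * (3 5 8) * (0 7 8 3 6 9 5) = [7, 1, 0, 8, 4, 3, 9, 5, 6, 2] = (0 7 5 3 8 6 9 2)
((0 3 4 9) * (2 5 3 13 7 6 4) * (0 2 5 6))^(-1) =((0 13 7)(2 6 4 9)(3 5))^(-1) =(0 7 13)(2 9 4 6)(3 5)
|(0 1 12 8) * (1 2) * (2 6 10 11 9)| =|(0 6 10 11 9 2 1 12 8)| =9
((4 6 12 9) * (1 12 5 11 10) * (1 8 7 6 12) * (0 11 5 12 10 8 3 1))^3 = (0 7 9 3 11 6 4 1 8 12 10)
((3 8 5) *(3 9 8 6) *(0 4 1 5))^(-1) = ((0 4 1 5 9 8)(3 6))^(-1) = (0 8 9 5 1 4)(3 6)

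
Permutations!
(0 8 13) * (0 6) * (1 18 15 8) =[1, 18, 2, 3, 4, 5, 0, 7, 13, 9, 10, 11, 12, 6, 14, 8, 16, 17, 15] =(0 1 18 15 8 13 6)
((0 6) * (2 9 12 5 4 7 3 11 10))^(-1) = (0 6)(2 10 11 3 7 4 5 12 9) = ((0 6)(2 9 12 5 4 7 3 11 10))^(-1)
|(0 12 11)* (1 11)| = |(0 12 1 11)| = 4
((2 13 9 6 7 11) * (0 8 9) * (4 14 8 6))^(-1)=((0 6 7 11 2 13)(4 14 8 9))^(-1)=(0 13 2 11 7 6)(4 9 8 14)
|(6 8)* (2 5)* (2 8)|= 4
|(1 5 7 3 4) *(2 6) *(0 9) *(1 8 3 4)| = 6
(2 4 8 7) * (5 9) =(2 4 8 7)(5 9) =[0, 1, 4, 3, 8, 9, 6, 2, 7, 5]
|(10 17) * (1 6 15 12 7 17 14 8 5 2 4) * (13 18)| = |(1 6 15 12 7 17 10 14 8 5 2 4)(13 18)| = 12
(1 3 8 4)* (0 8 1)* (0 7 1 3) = [8, 0, 2, 3, 7, 5, 6, 1, 4] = (0 8 4 7 1)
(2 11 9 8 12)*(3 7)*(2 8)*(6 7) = [0, 1, 11, 6, 4, 5, 7, 3, 12, 2, 10, 9, 8] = (2 11 9)(3 6 7)(8 12)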